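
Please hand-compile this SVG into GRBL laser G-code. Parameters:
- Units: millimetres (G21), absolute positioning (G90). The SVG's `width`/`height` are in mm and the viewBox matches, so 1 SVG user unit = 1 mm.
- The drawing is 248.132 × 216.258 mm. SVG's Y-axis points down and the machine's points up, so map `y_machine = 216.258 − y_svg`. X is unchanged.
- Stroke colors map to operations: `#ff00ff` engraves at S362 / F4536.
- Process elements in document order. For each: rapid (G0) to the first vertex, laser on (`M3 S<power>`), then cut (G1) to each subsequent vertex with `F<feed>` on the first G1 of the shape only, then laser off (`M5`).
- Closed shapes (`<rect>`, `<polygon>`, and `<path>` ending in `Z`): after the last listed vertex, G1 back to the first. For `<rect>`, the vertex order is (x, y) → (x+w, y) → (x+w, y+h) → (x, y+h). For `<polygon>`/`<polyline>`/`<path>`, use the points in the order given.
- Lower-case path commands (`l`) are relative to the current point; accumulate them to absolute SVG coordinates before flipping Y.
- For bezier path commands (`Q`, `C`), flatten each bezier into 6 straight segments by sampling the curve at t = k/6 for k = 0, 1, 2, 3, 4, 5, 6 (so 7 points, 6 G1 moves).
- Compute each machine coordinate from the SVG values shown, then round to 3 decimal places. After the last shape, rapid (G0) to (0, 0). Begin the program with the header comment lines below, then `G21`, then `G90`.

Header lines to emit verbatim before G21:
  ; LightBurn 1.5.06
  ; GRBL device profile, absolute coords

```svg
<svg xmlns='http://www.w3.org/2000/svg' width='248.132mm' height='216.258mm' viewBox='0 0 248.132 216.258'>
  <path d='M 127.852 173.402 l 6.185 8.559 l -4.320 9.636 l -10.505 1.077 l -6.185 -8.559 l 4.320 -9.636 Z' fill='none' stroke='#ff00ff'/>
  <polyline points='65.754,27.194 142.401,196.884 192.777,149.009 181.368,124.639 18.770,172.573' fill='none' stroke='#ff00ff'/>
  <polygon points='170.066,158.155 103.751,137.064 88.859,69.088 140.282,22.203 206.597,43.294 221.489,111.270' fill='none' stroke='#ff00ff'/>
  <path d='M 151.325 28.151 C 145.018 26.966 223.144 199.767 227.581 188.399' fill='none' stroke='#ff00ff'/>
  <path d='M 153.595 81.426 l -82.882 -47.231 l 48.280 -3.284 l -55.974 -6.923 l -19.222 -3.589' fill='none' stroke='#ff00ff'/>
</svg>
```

; LightBurn 1.5.06
; GRBL device profile, absolute coords
G21
G90
G0 X127.852 Y42.856
M3 S362
G1 X134.037 Y34.297 F4536
G1 X129.717 Y24.661
G1 X119.212 Y23.584
G1 X113.027 Y32.143
G1 X117.347 Y41.779
G1 X127.852 Y42.856
M5
G0 X65.754 Y189.064
M3 S362
G1 X142.401 Y19.374 F4536
G1 X192.777 Y67.249
G1 X181.368 Y91.619
G1 X18.770 Y43.685
M5
G0 X170.066 Y58.103
M3 S362
G1 X103.751 Y79.194 F4536
G1 X88.859 Y147.170
G1 X140.282 Y194.055
G1 X206.597 Y172.964
G1 X221.489 Y104.988
G1 X170.066 Y58.103
M5
G0 X151.325 Y188.107
M3 S362
G1 X154.476 Y175.859 F4536
G1 X167.306 Y144.562
G1 X185.424 Y104.164
G1 X204.437 Y64.616
G1 X219.954 Y35.864
G1 X227.581 Y27.859
M5
G0 X153.595 Y134.832
M3 S362
G1 X70.713 Y182.063 F4536
G1 X118.993 Y185.347
G1 X63.019 Y192.270
G1 X43.797 Y195.859
M5
G0 X0.000 Y0.000

viewBox `0 0 248.132 216.258` with mm width/height → 1 unit = 1 mm. Flip: y_m = 216.258 − y_svg.

**Shape 1** — `<path>` regular polygon, stroke `#ff00ff` → engrave (S362, F4536). Machine vertices: (127.852,42.856) → (134.037,34.297) → (129.717,24.661) → (119.212,23.584) → (113.027,32.143) → (117.347,41.779) → (127.852,42.856). Closed: final G1 returns to the first vertex.

**Shape 2** — `<polyline>` open polyline, stroke `#ff00ff` → engrave (S362, F4536). Machine vertices: (65.754,189.064) → (142.401,19.374) → (192.777,67.249) → (181.368,91.619) → (18.770,43.685). Open path.

**Shape 3** — `<polygon>` regular polygon, stroke `#ff00ff` → engrave (S362, F4536). Machine vertices: (170.066,58.103) → (103.751,79.194) → (88.859,147.170) → (140.282,194.055) → (206.597,172.964) → (221.489,104.988) → (170.066,58.103). Closed: final G1 returns to the first vertex.

**Shape 4** — `<path>` cubic bezier, stroke `#ff00ff` → engrave (S362, F4536). Control points (SVG): P0=(151.325,28.151), P1=(145.018,26.966), P2=(223.144,199.767), P3=(227.581,188.399); sampled at t=k/6. Machine vertices: (151.325,188.107) → (154.476,175.859) → (167.306,144.562) → (185.424,104.164) → (204.437,64.616) → (219.954,35.864) → (227.581,27.859). Open path.

**Shape 5** — `<path>` open polyline, stroke `#ff00ff` → engrave (S362, F4536). Machine vertices: (153.595,134.832) → (70.713,182.063) → (118.993,185.347) → (63.019,192.270) → (43.797,195.859). Open path.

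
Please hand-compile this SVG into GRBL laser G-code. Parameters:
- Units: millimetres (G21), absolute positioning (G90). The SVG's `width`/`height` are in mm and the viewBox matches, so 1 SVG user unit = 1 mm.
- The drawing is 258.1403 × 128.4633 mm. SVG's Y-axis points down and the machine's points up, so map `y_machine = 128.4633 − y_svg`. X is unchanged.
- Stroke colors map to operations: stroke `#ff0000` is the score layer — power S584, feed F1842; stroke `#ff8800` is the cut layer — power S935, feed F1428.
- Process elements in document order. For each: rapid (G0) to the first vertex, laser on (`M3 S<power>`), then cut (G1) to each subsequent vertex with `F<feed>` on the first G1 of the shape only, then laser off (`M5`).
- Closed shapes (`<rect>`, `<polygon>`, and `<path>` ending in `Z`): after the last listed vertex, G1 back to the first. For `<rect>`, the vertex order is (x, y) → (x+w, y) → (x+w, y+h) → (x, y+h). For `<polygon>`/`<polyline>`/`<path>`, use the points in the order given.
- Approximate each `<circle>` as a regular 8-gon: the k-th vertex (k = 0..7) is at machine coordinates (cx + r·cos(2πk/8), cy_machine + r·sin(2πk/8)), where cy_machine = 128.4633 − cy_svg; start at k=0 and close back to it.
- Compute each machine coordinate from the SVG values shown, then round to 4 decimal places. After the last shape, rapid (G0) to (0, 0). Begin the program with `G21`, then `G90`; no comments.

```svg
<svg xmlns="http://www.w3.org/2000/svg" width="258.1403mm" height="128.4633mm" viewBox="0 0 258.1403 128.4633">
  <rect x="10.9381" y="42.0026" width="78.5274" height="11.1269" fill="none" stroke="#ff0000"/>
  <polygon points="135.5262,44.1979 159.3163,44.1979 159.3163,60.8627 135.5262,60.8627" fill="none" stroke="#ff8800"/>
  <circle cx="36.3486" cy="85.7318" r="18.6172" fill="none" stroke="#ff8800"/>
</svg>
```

Since the viewBox matches the mm dimensions, user units are millimetres directly. The only transform is the Y-flip y_m = 128.4633 − y_svg.

Shape 1 is a rectangle drawn with `<rect>`. Its stroke #ff0000 means score at S584, F1842. After flipping Y the toolpath is (10.9381,86.4607) → (89.4655,86.4607) → (89.4655,75.3338) → (10.9381,75.3338) → (10.9381,86.4607), returning to the start.

Shape 2 is a rectangle drawn with `<polygon>`. Its stroke #ff8800 means cut at S935, F1428. After flipping Y the toolpath is (135.5262,84.2654) → (159.3163,84.2654) → (159.3163,67.6006) → (135.5262,67.6006) → (135.5262,84.2654), returning to the start.

Shape 3 is a circle drawn with `<circle>`. Its stroke #ff8800 means cut at S935, F1428. After flipping Y the toolpath is (54.9658,42.7315) → (49.5129,55.8958) → (36.3486,61.3487) → (23.1843,55.8958) → (17.7314,42.7315) → (23.1843,29.5672) → (36.3486,24.1143) → (49.5129,29.5672) → (54.9658,42.7315), returning to the start.

G21
G90
G0 X10.9381 Y86.4607
M3 S584
G1 X89.4655 Y86.4607 F1842
G1 X89.4655 Y75.3338
G1 X10.9381 Y75.3338
G1 X10.9381 Y86.4607
M5
G0 X135.5262 Y84.2654
M3 S935
G1 X159.3163 Y84.2654 F1428
G1 X159.3163 Y67.6006
G1 X135.5262 Y67.6006
G1 X135.5262 Y84.2654
M5
G0 X54.9658 Y42.7315
M3 S935
G1 X49.5129 Y55.8958 F1428
G1 X36.3486 Y61.3487
G1 X23.1843 Y55.8958
G1 X17.7314 Y42.7315
G1 X23.1843 Y29.5672
G1 X36.3486 Y24.1143
G1 X49.5129 Y29.5672
G1 X54.9658 Y42.7315
M5
G0 X0.0000 Y0.0000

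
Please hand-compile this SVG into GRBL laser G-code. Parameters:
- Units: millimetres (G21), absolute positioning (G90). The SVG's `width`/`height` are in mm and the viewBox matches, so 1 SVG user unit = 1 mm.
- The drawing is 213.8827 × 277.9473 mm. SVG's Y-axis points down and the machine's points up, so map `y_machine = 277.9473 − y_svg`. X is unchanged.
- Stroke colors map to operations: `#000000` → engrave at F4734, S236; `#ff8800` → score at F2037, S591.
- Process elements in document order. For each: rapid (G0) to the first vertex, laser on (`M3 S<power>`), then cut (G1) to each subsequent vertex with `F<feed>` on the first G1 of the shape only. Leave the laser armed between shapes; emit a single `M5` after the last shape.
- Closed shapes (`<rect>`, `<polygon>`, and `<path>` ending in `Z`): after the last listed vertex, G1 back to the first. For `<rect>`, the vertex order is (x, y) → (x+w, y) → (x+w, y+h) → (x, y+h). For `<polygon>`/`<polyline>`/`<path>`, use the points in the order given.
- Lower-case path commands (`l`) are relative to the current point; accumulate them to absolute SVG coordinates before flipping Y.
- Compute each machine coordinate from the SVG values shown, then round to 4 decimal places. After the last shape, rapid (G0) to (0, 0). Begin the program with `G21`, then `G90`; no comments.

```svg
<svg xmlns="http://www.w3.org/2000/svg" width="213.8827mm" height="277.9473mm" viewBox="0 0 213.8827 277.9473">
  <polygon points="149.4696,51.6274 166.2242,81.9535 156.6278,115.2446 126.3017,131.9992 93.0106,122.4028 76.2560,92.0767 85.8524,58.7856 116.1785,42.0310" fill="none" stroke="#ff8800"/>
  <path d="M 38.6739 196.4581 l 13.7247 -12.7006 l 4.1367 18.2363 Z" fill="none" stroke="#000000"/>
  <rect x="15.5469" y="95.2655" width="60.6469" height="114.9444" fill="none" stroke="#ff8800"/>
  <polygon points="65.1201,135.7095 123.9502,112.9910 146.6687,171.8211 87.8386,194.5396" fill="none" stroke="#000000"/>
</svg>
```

Since the viewBox matches the mm dimensions, user units are millimetres directly. The only transform is the Y-flip y_m = 277.9473 − y_svg.

Shape 1 is a regular polygon drawn with `<polygon>`. Its stroke #ff8800 means score at S591, F2037. After flipping Y the toolpath is (149.4696,226.3199) → (166.2242,195.9938) → (156.6278,162.7027) → (126.3017,145.9481) → (93.0106,155.5445) → (76.2560,185.8706) → (85.8524,219.1617) → (116.1785,235.9163) → (149.4696,226.3199), returning to the start.

Shape 2 is a regular polygon drawn with `<path>`. Its stroke #000000 means engrave at S236, F4734. After flipping Y the toolpath is (38.6739,81.4892) → (52.3986,94.1898) → (56.5353,75.9535) → (38.6739,81.4892), returning to the start.

Shape 3 is a rectangle drawn with `<rect>`. Its stroke #ff8800 means score at S591, F2037. After flipping Y the toolpath is (15.5469,182.6818) → (76.1938,182.6818) → (76.1938,67.7374) → (15.5469,67.7374) → (15.5469,182.6818), returning to the start.

Shape 4 is a regular polygon drawn with `<polygon>`. Its stroke #000000 means engrave at S236, F4734. After flipping Y the toolpath is (65.1201,142.2378) → (123.9502,164.9563) → (146.6687,106.1262) → (87.8386,83.4077) → (65.1201,142.2378), returning to the start.

G21
G90
G0 X149.4696 Y226.3199
M3 S591
G1 X166.2242 Y195.9938 F2037
G1 X156.6278 Y162.7027
G1 X126.3017 Y145.9481
G1 X93.0106 Y155.5445
G1 X76.2560 Y185.8706
G1 X85.8524 Y219.1617
G1 X116.1785 Y235.9163
G1 X149.4696 Y226.3199
G0 X38.6739 Y81.4892
M3 S236
G1 X52.3986 Y94.1898 F4734
G1 X56.5353 Y75.9535
G1 X38.6739 Y81.4892
G0 X15.5469 Y182.6818
M3 S591
G1 X76.1938 Y182.6818 F2037
G1 X76.1938 Y67.7374
G1 X15.5469 Y67.7374
G1 X15.5469 Y182.6818
G0 X65.1201 Y142.2378
M3 S236
G1 X123.9502 Y164.9563 F4734
G1 X146.6687 Y106.1262
G1 X87.8386 Y83.4077
G1 X65.1201 Y142.2378
M5
G0 X0.0000 Y0.0000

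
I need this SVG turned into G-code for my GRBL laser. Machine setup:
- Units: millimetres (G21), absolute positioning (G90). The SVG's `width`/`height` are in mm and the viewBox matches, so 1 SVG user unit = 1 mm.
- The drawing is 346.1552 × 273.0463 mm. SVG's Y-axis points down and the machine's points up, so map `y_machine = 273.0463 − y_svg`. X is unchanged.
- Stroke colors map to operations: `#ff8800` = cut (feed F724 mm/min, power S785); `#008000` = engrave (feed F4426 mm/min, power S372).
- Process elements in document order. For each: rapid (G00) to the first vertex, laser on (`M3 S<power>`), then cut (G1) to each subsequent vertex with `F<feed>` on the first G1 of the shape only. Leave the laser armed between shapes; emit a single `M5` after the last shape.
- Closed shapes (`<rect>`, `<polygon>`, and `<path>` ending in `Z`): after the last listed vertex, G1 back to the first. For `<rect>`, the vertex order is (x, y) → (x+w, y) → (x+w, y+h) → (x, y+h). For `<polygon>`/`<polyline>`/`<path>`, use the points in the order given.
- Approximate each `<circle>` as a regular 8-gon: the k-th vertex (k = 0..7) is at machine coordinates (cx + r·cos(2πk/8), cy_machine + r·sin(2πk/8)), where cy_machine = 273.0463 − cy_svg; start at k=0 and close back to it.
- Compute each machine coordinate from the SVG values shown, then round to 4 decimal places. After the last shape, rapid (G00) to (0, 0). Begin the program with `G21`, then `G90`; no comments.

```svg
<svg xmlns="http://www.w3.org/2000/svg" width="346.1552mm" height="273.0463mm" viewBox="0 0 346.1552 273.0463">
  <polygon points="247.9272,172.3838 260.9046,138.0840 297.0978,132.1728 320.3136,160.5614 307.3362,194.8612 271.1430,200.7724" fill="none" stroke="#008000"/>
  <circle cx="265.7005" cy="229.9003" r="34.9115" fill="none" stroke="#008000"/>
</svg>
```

G21
G90
G00 X247.9272 Y100.6625
M3 S372
G1 X260.9046 Y134.9623 F4426
G1 X297.0978 Y140.8735
G1 X320.3136 Y112.4849
G1 X307.3362 Y78.1851
G1 X271.1430 Y72.2739
G1 X247.9272 Y100.6625
G00 X300.6120 Y43.1460
M3 S372
G1 X290.3867 Y67.8322 F4426
G1 X265.7005 Y78.0575
G1 X241.0143 Y67.8322
G1 X230.7890 Y43.1460
G1 X241.0143 Y18.4598
G1 X265.7005 Y8.2345
G1 X290.3867 Y18.4598
G1 X300.6120 Y43.1460
M5
G00 X0.0000 Y0.0000

viewBox `0 0 346.1552 273.0463` with mm width/height → 1 unit = 1 mm. Flip: y_m = 273.0463 − y_svg.

**Shape 1** — `<polygon>` regular polygon, stroke `#008000` → engrave (S372, F4426). Machine vertices: (247.9272,100.6625) → (260.9046,134.9623) → (297.0978,140.8735) → (320.3136,112.4849) → (307.3362,78.1851) → (271.1430,72.2739) → (247.9272,100.6625). Closed: final G1 returns to the first vertex.

**Shape 2** — `<circle>` circle, stroke `#008000` → engrave (S372, F4426). Machine vertices: (300.6120,43.1460) → (290.3867,67.8322) → (265.7005,78.0575) → (241.0143,67.8322) → (230.7890,43.1460) → (241.0143,18.4598) → (265.7005,8.2345) → (290.3867,18.4598) → (300.6120,43.1460). Closed: final G1 returns to the first vertex.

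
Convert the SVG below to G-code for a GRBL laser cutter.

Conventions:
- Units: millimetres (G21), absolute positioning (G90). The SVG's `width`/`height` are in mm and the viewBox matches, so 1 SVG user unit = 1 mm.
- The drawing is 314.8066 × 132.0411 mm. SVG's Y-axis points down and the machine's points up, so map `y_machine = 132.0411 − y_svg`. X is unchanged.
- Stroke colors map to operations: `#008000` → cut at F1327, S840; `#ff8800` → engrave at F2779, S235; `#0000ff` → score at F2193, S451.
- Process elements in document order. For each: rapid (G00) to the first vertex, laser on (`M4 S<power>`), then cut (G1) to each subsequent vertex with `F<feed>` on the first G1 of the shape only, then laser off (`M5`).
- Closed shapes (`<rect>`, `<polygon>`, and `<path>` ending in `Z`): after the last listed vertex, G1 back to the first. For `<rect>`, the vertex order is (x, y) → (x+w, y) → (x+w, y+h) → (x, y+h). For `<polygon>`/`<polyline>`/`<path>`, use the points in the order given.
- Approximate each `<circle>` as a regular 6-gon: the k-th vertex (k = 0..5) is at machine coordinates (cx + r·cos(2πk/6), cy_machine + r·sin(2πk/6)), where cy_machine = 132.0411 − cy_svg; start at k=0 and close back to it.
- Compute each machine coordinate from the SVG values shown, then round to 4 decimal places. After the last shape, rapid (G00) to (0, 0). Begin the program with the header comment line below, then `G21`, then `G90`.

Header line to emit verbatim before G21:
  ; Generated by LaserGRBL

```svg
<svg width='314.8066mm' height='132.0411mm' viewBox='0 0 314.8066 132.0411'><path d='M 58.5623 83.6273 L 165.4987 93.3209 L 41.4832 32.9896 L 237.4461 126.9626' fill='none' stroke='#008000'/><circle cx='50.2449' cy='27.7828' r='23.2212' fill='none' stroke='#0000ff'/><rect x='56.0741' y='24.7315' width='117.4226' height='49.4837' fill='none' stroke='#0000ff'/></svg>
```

viewBox `0 0 314.8066 132.0411` with mm width/height → 1 unit = 1 mm. Flip: y_m = 132.0411 − y_svg.

**Shape 1** — `<path>` open polyline, stroke `#008000` → cut (S840, F1327). Machine vertices: (58.5623,48.4138) → (165.4987,38.7202) → (41.4832,99.0515) → (237.4461,5.0785). Open path.

**Shape 2** — `<circle>` circle, stroke `#0000ff` → score (S451, F2193). Machine vertices: (73.4661,104.2583) → (61.8555,124.3684) → (38.6343,124.3684) → (27.0237,104.2583) → (38.6343,84.1482) → (61.8555,84.1482) → (73.4661,104.2583). Closed: final G1 returns to the first vertex.

**Shape 3** — `<rect>` rectangle, stroke `#0000ff` → score (S451, F2193). Machine vertices: (56.0741,107.3096) → (173.4967,107.3096) → (173.4967,57.8259) → (56.0741,57.8259) → (56.0741,107.3096). Closed: final G1 returns to the first vertex.

; Generated by LaserGRBL
G21
G90
G00 X58.5623 Y48.4138
M4 S840
G1 X165.4987 Y38.7202 F1327
G1 X41.4832 Y99.0515
G1 X237.4461 Y5.0785
M5
G00 X73.4661 Y104.2583
M4 S451
G1 X61.8555 Y124.3684 F2193
G1 X38.6343 Y124.3684
G1 X27.0237 Y104.2583
G1 X38.6343 Y84.1482
G1 X61.8555 Y84.1482
G1 X73.4661 Y104.2583
M5
G00 X56.0741 Y107.3096
M4 S451
G1 X173.4967 Y107.3096 F2193
G1 X173.4967 Y57.8259
G1 X56.0741 Y57.8259
G1 X56.0741 Y107.3096
M5
G00 X0.0000 Y0.0000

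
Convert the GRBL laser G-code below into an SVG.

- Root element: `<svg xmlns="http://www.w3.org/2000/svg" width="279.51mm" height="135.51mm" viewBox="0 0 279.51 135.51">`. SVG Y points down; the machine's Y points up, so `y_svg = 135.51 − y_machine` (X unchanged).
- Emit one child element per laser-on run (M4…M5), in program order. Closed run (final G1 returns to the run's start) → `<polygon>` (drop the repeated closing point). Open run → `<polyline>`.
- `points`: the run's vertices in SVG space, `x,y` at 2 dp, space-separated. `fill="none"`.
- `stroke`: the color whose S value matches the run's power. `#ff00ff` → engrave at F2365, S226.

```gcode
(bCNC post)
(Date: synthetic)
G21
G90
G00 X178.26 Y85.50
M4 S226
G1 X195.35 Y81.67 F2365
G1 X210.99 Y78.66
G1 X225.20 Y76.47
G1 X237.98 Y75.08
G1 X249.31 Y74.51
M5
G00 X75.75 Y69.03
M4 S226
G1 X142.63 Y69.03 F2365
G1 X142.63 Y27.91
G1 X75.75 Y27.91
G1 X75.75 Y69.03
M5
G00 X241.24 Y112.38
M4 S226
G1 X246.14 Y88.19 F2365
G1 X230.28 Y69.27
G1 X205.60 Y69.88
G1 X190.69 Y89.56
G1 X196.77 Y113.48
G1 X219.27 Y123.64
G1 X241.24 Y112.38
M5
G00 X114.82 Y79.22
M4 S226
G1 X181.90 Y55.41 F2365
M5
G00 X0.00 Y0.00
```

Each laser-on run becomes one SVG element. Flip Y back into SVG space with y_svg = 135.51 − y_machine. Every run uses S226, so all elements get stroke `#ff00ff` (engrave).

Run 1: The run is open, so emit a `<polyline>` with points (Y-flipped): 178.26,50.01 195.35,53.84 210.99,56.85 225.20,59.04 237.98,60.43 249.31,61.00.

Run 2: The run returns to its start, so emit a `<polygon>` with points (Y-flipped): 75.75,66.48 142.63,66.48 142.63,107.60 75.75,107.60.

Run 3: The run returns to its start, so emit a `<polygon>` with points (Y-flipped): 241.24,23.13 246.14,47.32 230.28,66.24 205.60,65.63 190.69,45.95 196.77,22.03 219.27,11.87.

Run 4: The run is open, so emit a `<polyline>` with points (Y-flipped): 114.82,56.29 181.90,80.10.

<svg xmlns="http://www.w3.org/2000/svg" width="279.51mm" height="135.51mm" viewBox="0 0 279.51 135.51">
  <polyline points="178.26,50.01 195.35,53.84 210.99,56.85 225.20,59.04 237.98,60.43 249.31,61.00" fill="none" stroke="#ff00ff"/>
  <polygon points="75.75,66.48 142.63,66.48 142.63,107.60 75.75,107.60" fill="none" stroke="#ff00ff"/>
  <polygon points="241.24,23.13 246.14,47.32 230.28,66.24 205.60,65.63 190.69,45.95 196.77,22.03 219.27,11.87" fill="none" stroke="#ff00ff"/>
  <polyline points="114.82,56.29 181.90,80.10" fill="none" stroke="#ff00ff"/>
</svg>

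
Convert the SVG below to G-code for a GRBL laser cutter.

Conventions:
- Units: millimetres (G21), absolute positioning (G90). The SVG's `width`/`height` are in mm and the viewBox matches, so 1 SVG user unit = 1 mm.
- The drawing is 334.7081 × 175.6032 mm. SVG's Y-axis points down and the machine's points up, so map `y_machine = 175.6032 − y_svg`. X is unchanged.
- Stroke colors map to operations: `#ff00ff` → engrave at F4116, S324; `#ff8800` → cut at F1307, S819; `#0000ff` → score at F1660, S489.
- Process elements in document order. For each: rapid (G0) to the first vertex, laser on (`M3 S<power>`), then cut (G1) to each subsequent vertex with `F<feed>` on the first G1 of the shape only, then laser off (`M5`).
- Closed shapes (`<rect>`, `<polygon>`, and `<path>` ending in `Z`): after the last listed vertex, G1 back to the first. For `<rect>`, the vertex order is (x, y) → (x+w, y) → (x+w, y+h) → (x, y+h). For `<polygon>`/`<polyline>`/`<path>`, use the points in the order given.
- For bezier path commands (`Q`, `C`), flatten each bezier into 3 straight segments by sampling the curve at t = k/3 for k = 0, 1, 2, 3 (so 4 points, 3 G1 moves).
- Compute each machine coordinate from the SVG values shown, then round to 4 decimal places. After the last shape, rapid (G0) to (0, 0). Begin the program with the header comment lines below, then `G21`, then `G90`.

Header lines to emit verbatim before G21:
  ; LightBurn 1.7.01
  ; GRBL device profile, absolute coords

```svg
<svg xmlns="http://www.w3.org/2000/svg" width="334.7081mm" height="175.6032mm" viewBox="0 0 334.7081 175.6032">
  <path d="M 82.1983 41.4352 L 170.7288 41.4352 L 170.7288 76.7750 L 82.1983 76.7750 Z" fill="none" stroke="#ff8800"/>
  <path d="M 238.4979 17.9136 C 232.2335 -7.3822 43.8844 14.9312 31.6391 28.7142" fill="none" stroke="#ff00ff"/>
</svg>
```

; LightBurn 1.7.01
; GRBL device profile, absolute coords
G21
G90
G0 X82.1983 Y134.1680
M3 S819
G1 X170.7288 Y134.1680 F1307
G1 X170.7288 Y98.8282
G1 X82.1983 Y98.8282
G1 X82.1983 Y134.1680
M5
G0 X238.4979 Y157.6896
M3 S324
G1 X184.8048 Y169.1949 F4116
G1 X89.3194 Y161.4362
G1 X31.6391 Y146.8890
M5
G0 X0.0000 Y0.0000

1 u = 1 mm; y_m = 175.6032 − y.

[1] `<path>` rectangle, #ff8800→cut S819 F1307: (82.1983,134.1680) → (170.7288,134.1680) → (170.7288,98.8282) → (82.1983,98.8282) → (82.1983,134.1680) (closed)

[2] `<path>` cubic bezier, #ff00ff→engrave S324 F4116: (238.4979,157.6896) → (184.8048,169.1949) → (89.3194,161.4362) → (31.6391,146.8890)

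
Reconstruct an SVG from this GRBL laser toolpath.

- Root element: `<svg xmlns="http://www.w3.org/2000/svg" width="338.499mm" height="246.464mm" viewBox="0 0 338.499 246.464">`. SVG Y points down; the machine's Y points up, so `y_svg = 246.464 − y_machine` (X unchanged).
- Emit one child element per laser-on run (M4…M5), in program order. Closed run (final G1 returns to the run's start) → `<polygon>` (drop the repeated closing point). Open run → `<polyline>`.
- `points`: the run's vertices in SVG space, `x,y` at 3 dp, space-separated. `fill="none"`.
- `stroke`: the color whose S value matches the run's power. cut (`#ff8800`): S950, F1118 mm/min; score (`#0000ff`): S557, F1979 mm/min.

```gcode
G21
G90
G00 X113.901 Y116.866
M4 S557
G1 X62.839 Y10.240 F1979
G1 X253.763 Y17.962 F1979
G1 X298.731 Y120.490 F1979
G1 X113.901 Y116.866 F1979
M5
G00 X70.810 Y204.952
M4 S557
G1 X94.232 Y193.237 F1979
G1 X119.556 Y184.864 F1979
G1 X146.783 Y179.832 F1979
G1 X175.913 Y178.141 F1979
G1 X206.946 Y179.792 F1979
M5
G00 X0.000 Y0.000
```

Machine Y-up, SVG Y-down with viewBox height 246.464, so y_svg = 246.464 − y_machine; X carries over. Every run uses S557, so all elements get stroke `#0000ff` (score).

Run 1: The run returns to its start, so emit a `<polygon>` with points (Y-flipped): 113.901,129.598 62.839,236.224 253.763,228.502 298.731,125.974.

Run 2: The run is open, so emit a `<polyline>` with points (Y-flipped): 70.810,41.512 94.232,53.227 119.556,61.600 146.783,66.632 175.913,68.323 206.946,66.672.

<svg xmlns="http://www.w3.org/2000/svg" width="338.499mm" height="246.464mm" viewBox="0 0 338.499 246.464">
  <polygon points="113.901,129.598 62.839,236.224 253.763,228.502 298.731,125.974" fill="none" stroke="#0000ff"/>
  <polyline points="70.810,41.512 94.232,53.227 119.556,61.600 146.783,66.632 175.913,68.323 206.946,66.672" fill="none" stroke="#0000ff"/>
</svg>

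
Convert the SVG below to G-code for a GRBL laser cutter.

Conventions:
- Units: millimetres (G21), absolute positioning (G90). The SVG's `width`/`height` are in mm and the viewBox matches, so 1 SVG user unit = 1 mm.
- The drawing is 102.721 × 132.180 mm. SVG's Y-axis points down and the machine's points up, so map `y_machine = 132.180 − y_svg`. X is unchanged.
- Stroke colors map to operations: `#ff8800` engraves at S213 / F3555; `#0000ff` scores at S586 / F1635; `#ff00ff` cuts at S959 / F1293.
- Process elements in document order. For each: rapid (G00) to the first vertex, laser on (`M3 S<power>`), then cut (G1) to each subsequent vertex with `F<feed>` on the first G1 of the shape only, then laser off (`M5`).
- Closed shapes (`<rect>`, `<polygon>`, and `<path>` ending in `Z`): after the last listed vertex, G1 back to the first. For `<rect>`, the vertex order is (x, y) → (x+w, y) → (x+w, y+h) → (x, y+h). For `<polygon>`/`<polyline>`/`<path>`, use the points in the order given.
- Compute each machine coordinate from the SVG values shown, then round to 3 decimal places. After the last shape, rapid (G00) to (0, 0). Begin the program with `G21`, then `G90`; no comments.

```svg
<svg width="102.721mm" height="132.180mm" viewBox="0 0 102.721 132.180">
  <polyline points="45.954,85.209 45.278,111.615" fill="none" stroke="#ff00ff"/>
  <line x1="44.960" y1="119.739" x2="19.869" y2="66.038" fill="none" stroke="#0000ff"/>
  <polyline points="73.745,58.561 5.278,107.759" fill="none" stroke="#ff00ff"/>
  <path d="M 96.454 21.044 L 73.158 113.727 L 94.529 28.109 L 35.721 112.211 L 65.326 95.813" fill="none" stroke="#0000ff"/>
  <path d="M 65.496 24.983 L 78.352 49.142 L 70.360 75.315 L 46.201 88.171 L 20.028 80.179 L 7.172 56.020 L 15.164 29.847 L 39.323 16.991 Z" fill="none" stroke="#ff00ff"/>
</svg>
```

G21
G90
G00 X45.954 Y46.971
M3 S959
G1 X45.278 Y20.565 F1293
M5
G00 X44.960 Y12.441
M3 S586
G1 X19.869 Y66.142 F1635
M5
G00 X73.745 Y73.619
M3 S959
G1 X5.278 Y24.421 F1293
M5
G00 X96.454 Y111.136
M3 S586
G1 X73.158 Y18.453 F1635
G1 X94.529 Y104.071
G1 X35.721 Y19.969
G1 X65.326 Y36.367
M5
G00 X65.496 Y107.197
M3 S959
G1 X78.352 Y83.038 F1293
G1 X70.360 Y56.865
G1 X46.201 Y44.009
G1 X20.028 Y52.001
G1 X7.172 Y76.160
G1 X15.164 Y102.333
G1 X39.323 Y115.189
G1 X65.496 Y107.197
M5
G00 X0.000 Y0.000

1 u = 1 mm; y_m = 132.180 − y.

[1] `<polyline>` line segment, #ff00ff→cut S959 F1293: (45.954,46.971) → (45.278,20.565)

[2] `<line>` line segment, #0000ff→score S586 F1635: (44.960,12.441) → (19.869,66.142)

[3] `<polyline>` line segment, #ff00ff→cut S959 F1293: (73.745,73.619) → (5.278,24.421)

[4] `<path>` open polyline, #0000ff→score S586 F1635: (96.454,111.136) → (73.158,18.453) → (94.529,104.071) → (35.721,19.969) → (65.326,36.367)

[5] `<path>` regular polygon, #ff00ff→cut S959 F1293: (65.496,107.197) → (78.352,83.038) → (70.360,56.865) → (46.201,44.009) → (20.028,52.001) → (7.172,76.160) → (15.164,102.333) → (39.323,115.189) → (65.496,107.197) (closed)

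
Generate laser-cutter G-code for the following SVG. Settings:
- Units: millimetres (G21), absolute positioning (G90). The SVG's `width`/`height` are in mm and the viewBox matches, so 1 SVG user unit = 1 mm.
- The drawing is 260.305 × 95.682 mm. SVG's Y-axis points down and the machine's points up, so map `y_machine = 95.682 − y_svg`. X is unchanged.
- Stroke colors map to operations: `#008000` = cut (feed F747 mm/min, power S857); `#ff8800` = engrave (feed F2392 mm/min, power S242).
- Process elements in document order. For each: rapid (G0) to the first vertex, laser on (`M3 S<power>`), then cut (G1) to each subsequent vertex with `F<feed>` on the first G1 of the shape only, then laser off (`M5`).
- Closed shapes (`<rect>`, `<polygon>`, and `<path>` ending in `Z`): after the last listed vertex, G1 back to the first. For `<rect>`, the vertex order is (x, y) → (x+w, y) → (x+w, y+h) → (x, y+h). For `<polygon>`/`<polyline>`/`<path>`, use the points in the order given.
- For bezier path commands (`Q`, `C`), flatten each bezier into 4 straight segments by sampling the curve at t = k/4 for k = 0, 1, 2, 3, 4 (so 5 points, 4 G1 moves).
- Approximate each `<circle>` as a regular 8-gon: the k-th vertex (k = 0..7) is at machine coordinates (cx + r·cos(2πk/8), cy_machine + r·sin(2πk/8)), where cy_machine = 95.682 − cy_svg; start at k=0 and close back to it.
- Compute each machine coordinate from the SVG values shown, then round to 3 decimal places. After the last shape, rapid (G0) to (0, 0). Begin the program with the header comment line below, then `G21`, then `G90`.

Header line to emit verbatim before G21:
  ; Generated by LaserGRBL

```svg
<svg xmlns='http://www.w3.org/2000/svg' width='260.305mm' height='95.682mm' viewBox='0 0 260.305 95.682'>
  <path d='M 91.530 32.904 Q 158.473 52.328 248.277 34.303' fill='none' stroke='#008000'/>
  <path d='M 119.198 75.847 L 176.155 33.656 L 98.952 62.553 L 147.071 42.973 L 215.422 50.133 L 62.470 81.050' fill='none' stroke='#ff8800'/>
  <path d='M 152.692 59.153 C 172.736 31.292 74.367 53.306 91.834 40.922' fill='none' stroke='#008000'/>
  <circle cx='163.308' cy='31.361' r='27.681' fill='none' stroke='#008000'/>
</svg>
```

; Generated by LaserGRBL
G21
G90
G0 X91.530 Y62.778
M3 S857
G1 X126.430 Y55.407 F747
G1 X164.188 Y52.716
G1 X204.804 Y54.707
G1 X248.277 Y61.379
M5
G0 X119.198 Y19.835
M3 S242
G1 X176.155 Y62.026 F2392
G1 X98.952 Y33.129
G1 X147.071 Y52.709
G1 X215.422 Y45.549
G1 X62.470 Y14.632
M5
G0 X152.692 Y36.529
M3 S857
G1 X149.183 Y49.390 F747
G1 X123.229 Y51.448
G1 X96.793 Y50.605
G1 X91.834 Y54.760
M5
G0 X190.989 Y64.321
M3 S857
G1 X182.881 Y83.894 F747
G1 X163.308 Y92.002
G1 X143.735 Y83.894
G1 X135.627 Y64.321
G1 X143.735 Y44.748
G1 X163.308 Y36.640
G1 X182.881 Y44.748
G1 X190.989 Y64.321
M5
G0 X0.000 Y0.000

Since the viewBox matches the mm dimensions, user units are millimetres directly. The only transform is the Y-flip y_m = 95.682 − y_svg.

Shape 1 is a quadratic bezier drawn with `<path>`. Its stroke #008000 means cut at S857, F747. After flipping Y the toolpath is (91.530,62.778) → (126.430,55.407) → (164.188,52.716) → (204.804,54.707) → (248.277,61.379).

Shape 2 is a open polyline drawn with `<path>`. Its stroke #ff8800 means engrave at S242, F2392. After flipping Y the toolpath is (119.198,19.835) → (176.155,62.026) → (98.952,33.129) → (147.071,52.709) → (215.422,45.549) → (62.470,14.632).

Shape 3 is a cubic bezier drawn with `<path>`. Its stroke #008000 means cut at S857, F747. After flipping Y the toolpath is (152.692,36.529) → (149.183,49.390) → (123.229,51.448) → (96.793,50.605) → (91.834,54.760).

Shape 4 is a circle drawn with `<circle>`. Its stroke #008000 means cut at S857, F747. After flipping Y the toolpath is (190.989,64.321) → (182.881,83.894) → (163.308,92.002) → (143.735,83.894) → (135.627,64.321) → (143.735,44.748) → (163.308,36.640) → (182.881,44.748) → (190.989,64.321), returning to the start.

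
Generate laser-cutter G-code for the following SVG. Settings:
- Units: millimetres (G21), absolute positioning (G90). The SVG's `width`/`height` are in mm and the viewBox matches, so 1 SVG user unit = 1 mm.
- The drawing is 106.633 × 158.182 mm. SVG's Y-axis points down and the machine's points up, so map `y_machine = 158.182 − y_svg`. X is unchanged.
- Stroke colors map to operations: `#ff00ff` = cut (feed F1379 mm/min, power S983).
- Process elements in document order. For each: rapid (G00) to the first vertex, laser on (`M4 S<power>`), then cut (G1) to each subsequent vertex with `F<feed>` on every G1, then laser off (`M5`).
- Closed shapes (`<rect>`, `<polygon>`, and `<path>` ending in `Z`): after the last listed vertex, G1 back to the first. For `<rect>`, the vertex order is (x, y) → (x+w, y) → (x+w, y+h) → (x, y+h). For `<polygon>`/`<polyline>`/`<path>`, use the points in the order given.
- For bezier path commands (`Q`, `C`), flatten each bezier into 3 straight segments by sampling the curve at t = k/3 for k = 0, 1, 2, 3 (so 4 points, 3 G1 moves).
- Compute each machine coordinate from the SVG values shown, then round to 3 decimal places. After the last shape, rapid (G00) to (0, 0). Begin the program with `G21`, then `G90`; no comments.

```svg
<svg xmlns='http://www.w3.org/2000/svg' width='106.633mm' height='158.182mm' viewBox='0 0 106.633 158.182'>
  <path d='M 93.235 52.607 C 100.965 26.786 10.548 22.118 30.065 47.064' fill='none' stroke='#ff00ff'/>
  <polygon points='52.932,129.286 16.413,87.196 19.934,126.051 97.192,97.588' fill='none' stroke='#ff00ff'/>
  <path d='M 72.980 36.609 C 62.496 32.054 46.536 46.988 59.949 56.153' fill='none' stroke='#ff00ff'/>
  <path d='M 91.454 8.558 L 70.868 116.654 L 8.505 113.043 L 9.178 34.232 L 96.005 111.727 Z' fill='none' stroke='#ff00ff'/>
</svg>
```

G21
G90
G00 X93.235 Y105.575
M4 S983
G1 X75.956 Y124.032 F1379
G1 X39.486 Y126.506 F1379
G1 X30.065 Y111.118 F1379
M5
G00 X52.932 Y28.896
M4 S983
G1 X16.413 Y70.986 F1379
G1 X19.934 Y32.131 F1379
G1 X97.192 Y60.594 F1379
G1 X52.932 Y28.896 F1379
M5
G00 X72.980 Y121.573
M4 S983
G1 X61.961 Y120.567 F1379
G1 X55.036 Y112.182 F1379
G1 X59.949 Y102.029 F1379
M5
G00 X91.454 Y149.624
M4 S983
G1 X70.868 Y41.528 F1379
G1 X8.505 Y45.139 F1379
G1 X9.178 Y123.950 F1379
G1 X96.005 Y46.455 F1379
G1 X91.454 Y149.624 F1379
M5
G00 X0.000 Y0.000

viewBox `0 0 106.633 158.182` with mm width/height → 1 unit = 1 mm. Flip: y_m = 158.182 − y_svg.

**Shape 1** — `<path>` cubic bezier, stroke `#ff00ff` → cut (S983, F1379). Control points (SVG): P0=(93.235,52.607), P1=(100.965,26.786), P2=(10.548,22.118), P3=(30.065,47.064); sampled at t=k/3. Machine vertices: (93.235,105.575) → (75.956,124.032) → (39.486,126.506) → (30.065,111.118). Open path.

**Shape 2** — `<polygon>` closed polygon, stroke `#ff00ff` → cut (S983, F1379). Machine vertices: (52.932,28.896) → (16.413,70.986) → (19.934,32.131) → (97.192,60.594) → (52.932,28.896). Closed: final G1 returns to the first vertex.

**Shape 3** — `<path>` cubic bezier, stroke `#ff00ff` → cut (S983, F1379). Control points (SVG): P0=(72.980,36.609), P1=(62.496,32.054), P2=(46.536,46.988), P3=(59.949,56.153); sampled at t=k/3. Machine vertices: (72.980,121.573) → (61.961,120.567) → (55.036,112.182) → (59.949,102.029). Open path.

**Shape 4** — `<path>` closed polygon, stroke `#ff00ff` → cut (S983, F1379). Machine vertices: (91.454,149.624) → (70.868,41.528) → (8.505,45.139) → (9.178,123.950) → (96.005,46.455) → (91.454,149.624). Closed: final G1 returns to the first vertex.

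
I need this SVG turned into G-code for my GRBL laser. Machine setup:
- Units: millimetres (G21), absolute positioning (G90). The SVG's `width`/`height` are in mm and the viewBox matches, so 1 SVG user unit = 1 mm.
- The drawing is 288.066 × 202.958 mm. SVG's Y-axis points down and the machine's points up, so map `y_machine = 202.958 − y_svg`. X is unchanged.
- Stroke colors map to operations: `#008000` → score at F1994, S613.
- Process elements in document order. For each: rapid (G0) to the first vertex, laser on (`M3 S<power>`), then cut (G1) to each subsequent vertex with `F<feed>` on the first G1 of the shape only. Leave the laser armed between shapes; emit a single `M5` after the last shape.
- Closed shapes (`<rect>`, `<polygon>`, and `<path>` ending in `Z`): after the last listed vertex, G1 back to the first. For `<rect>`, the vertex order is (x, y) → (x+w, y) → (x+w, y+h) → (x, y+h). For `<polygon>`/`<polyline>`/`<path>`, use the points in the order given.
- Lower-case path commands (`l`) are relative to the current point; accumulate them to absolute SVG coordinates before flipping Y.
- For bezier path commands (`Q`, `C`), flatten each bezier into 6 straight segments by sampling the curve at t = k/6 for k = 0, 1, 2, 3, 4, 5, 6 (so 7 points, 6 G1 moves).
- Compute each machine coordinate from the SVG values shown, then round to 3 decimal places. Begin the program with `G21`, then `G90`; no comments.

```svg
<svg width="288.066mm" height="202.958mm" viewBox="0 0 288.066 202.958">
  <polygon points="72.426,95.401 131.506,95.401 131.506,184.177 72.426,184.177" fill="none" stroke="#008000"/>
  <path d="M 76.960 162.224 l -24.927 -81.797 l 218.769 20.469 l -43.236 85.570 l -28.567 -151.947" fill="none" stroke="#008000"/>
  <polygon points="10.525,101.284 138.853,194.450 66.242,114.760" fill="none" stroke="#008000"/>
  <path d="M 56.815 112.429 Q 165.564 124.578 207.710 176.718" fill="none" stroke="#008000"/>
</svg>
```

viewBox `0 0 288.066 202.958` with mm width/height → 1 unit = 1 mm. Flip: y_m = 202.958 − y_svg.

**Shape 1** — `<polygon>` rectangle, stroke `#008000` → score (S613, F1994). Machine vertices: (72.426,107.557) → (131.506,107.557) → (131.506,18.781) → (72.426,18.781) → (72.426,107.557). Closed: final G1 returns to the first vertex.

**Shape 2** — `<path>` open polyline, stroke `#008000` → score (S613, F1994). Machine vertices: (76.960,40.734) → (52.033,122.531) → (270.802,102.062) → (227.566,16.492) → (198.999,168.439). Open path.

**Shape 3** — `<polygon>` closed polygon, stroke `#008000` → score (S613, F1994). Machine vertices: (10.525,101.674) → (138.853,8.508) → (66.242,88.198) → (10.525,101.674). Closed: final G1 returns to the first vertex.

**Shape 4** — `<path>` quadratic bezier, stroke `#008000` → score (S613, F1994). Control points (SVG): P0=(56.815,112.429), P1=(165.564,124.578), P2=(207.710,176.718); sampled at t=k/6. Machine vertices: (56.815,90.529) → (91.215,85.368) → (121.914,77.986) → (148.913,68.382) → (172.212,56.557) → (191.811,42.509) → (207.710,26.240). Open path.

G21
G90
G0 X72.426 Y107.557
M3 S613
G1 X131.506 Y107.557 F1994
G1 X131.506 Y18.781
G1 X72.426 Y18.781
G1 X72.426 Y107.557
G0 X76.960 Y40.734
M3 S613
G1 X52.033 Y122.531 F1994
G1 X270.802 Y102.062
G1 X227.566 Y16.492
G1 X198.999 Y168.439
G0 X10.525 Y101.674
M3 S613
G1 X138.853 Y8.508 F1994
G1 X66.242 Y88.198
G1 X10.525 Y101.674
G0 X56.815 Y90.529
M3 S613
G1 X91.215 Y85.368 F1994
G1 X121.914 Y77.986
G1 X148.913 Y68.382
G1 X172.212 Y56.557
G1 X191.811 Y42.509
G1 X207.710 Y26.240
M5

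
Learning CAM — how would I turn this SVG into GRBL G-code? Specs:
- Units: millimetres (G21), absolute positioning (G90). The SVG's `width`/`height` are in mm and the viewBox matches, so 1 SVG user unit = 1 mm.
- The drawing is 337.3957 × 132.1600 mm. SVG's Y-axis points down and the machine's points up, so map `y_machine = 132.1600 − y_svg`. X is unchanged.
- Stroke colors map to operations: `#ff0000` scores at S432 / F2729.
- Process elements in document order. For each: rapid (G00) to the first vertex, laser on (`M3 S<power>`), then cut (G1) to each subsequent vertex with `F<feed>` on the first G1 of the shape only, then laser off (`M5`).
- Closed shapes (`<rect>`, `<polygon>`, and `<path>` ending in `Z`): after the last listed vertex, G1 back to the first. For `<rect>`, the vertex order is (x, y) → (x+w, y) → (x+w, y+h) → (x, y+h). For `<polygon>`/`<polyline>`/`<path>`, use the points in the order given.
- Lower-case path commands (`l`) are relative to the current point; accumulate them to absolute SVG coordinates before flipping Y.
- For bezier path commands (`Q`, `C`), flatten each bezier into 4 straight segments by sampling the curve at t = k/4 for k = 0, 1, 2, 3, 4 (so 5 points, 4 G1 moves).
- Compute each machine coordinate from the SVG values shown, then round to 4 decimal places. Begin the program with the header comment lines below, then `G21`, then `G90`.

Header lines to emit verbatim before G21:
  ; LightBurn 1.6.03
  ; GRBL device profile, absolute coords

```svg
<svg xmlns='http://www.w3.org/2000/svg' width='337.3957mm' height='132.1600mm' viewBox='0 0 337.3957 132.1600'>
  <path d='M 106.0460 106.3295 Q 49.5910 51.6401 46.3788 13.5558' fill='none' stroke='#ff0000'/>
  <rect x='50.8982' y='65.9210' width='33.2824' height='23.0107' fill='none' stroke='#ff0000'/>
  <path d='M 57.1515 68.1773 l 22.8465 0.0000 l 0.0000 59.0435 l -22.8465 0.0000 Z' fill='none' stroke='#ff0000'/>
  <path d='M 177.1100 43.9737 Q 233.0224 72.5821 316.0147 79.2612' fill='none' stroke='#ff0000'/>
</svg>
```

; LightBurn 1.6.03
; GRBL device profile, absolute coords
G21
G90
G00 X106.0460 Y25.8305
M3 S432
G1 X81.1462 Y52.1374 F2729
G1 X62.9017 Y76.3686
G1 X51.3126 Y98.5242
G1 X46.3788 Y118.6042
M5
G00 X50.8982 Y66.2390
M3 S432
G1 X84.1806 Y66.2390 F2729
G1 X84.1806 Y43.2283
G1 X50.8982 Y43.2283
G1 X50.8982 Y66.2390
M5
G00 X57.1515 Y63.9827
M3 S432
G1 X79.9980 Y63.9827 F2729
G1 X79.9980 Y4.9392
G1 X57.1515 Y4.9392
G1 X57.1515 Y63.9827
M5
G00 X177.1100 Y88.1863
M3 S432
G1 X206.7587 Y75.2527 F2729
G1 X239.7924 Y65.0602
G1 X276.2110 Y57.6089
G1 X316.0147 Y52.8988
M5

1 u = 1 mm; y_m = 132.1600 − y.

[1] `<path>` quadratic bezier, #ff0000→score S432 F2729: (106.0460,25.8305) → (81.1462,52.1374) → (62.9017,76.3686) → (51.3126,98.5242) → (46.3788,118.6042)

[2] `<rect>` rectangle, #ff0000→score S432 F2729: (50.8982,66.2390) → (84.1806,66.2390) → (84.1806,43.2283) → (50.8982,43.2283) → (50.8982,66.2390) (closed)

[3] `<path>` rectangle, #ff0000→score S432 F2729: (57.1515,63.9827) → (79.9980,63.9827) → (79.9980,4.9392) → (57.1515,4.9392) → (57.1515,63.9827) (closed)

[4] `<path>` quadratic bezier, #ff0000→score S432 F2729: (177.1100,88.1863) → (206.7587,75.2527) → (239.7924,65.0602) → (276.2110,57.6089) → (316.0147,52.8988)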